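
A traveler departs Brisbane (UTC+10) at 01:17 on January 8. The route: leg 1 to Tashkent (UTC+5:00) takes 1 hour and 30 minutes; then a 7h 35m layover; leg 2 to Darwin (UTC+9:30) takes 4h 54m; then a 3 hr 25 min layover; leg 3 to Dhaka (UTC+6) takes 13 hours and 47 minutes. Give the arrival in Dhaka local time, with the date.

04:28 on January 9

Convert departure to UTC: 01:17 − 10:00 = 15:17 UTC on Jan 7.
Add 1 hour and 30 minutes leg 1 → 16:47 UTC.
Add 7 hours 35 minutes layover in Tashkent → 00:22 UTC (Jan 8).
Add 4 hours and 54 minutes leg 2 → 05:16 UTC.
Add 3 hours and 25 minutes layover in Darwin → 08:41 UTC.
Add 13 hours and 47 minutes leg 3 → 22:28 UTC.
Dhaka is UTC+6:00, so local arrival = 22:28 + 6:00 = 04:28 on Jan 9.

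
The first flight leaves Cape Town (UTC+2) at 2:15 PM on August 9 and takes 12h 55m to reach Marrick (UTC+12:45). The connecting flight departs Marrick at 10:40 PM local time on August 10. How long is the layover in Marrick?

8 hours 45 minutes

Convert departure to UTC: 2:15 PM − 2:00 = 12:15 PM UTC on Aug 9.
Add 12 hours 55 minutes flight time → 1:10 AM UTC (Aug 10).
Marrick is UTC+12:45, so local arrival = 1:10 AM + 12:45 = 1:55 PM on Aug 10.
Layover = 10:40 PM − 1:55 PM = 8 hours 45 minutes.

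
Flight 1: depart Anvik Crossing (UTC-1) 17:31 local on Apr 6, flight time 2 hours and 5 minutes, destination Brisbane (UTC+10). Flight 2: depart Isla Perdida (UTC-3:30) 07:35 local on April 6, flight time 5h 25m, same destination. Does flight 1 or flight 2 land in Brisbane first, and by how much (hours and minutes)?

Flight 1 in UTC: 17:31 + 1:00 = 18:31 on Apr 6.
+2 hours and 5 minutes → arrive 20:36 UTC on Apr 6.
Flight 2 in UTC: 07:35 + 3:30 = 11:05 on Apr 6.
+5 hours and 25 minutes → arrive 16:30 UTC on Apr 6.
Flight 2 lands earlier by 4 hours 6 minutes.

the second, by 4 hours 6 minutes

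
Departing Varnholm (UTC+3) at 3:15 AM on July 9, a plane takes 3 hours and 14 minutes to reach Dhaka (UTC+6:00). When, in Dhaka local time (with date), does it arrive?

9:29 AM on July 9

Convert departure to UTC: 3:15 AM − 3:00 = 12:15 AM UTC on Jul 9.
Add 3 hours 14 minutes travel time → 3:29 AM UTC.
Dhaka is UTC+6:00, so local arrival = 3:29 AM + 6:00 = 9:29 AM on Jul 9.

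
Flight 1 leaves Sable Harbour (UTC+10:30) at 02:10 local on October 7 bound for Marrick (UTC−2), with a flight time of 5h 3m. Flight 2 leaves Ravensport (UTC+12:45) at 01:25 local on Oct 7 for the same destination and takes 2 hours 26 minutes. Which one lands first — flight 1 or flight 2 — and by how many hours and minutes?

the second, by 5 hours 37 minutes

Flight 1 in UTC: 02:10 − 10:30 = 15:40 on Oct 6.
+5 hours 3 minutes → arrive 20:43 UTC on Oct 6.
Flight 2 in UTC: 01:25 − 12:45 = 12:40 on Oct 6.
+2 hours and 26 minutes → arrive 15:06 UTC on Oct 6.
Flight 2 lands earlier by 5 hours 37 minutes.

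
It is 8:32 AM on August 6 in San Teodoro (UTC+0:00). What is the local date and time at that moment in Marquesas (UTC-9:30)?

San Teodoro is UTC+0 so that is 8:32 AM UTC.
Marquesas is UTC−9:30: 8:32 AM − 9:30 = 11:02 PM on Aug 5.

11:02 PM on Aug 5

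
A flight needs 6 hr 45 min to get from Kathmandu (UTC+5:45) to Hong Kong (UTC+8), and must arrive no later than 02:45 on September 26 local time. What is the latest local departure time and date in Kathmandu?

Target arrival in UTC: 02:45 − 8:00 = 18:45 on Sep 25.
Subtract 6 hours and 45 minutes → departure 12:00 UTC on Sep 25.
Kathmandu is UTC+5:45: 12:00 + 5:45 = 17:45 on Sep 25.

17:45 on September 25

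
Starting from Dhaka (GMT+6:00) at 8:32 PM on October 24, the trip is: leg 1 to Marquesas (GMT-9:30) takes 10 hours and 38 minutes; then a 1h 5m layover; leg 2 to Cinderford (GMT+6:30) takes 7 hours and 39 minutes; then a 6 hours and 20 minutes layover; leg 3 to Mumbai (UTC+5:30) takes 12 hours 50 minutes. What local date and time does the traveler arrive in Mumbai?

10:34 AM on October 26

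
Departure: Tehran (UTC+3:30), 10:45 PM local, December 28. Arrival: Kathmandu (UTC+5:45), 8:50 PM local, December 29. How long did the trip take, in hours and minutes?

19 hours 50 minutes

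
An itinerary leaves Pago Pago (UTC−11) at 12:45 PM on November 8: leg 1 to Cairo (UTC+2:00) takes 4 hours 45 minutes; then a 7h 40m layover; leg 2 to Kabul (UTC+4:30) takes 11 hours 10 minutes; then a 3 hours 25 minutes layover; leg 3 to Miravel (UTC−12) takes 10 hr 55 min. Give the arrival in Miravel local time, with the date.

Convert departure to UTC: 12:45 PM + 11:00 = 11:45 PM UTC on Nov 8.
Add 4 hours 45 minutes leg 1 → 4:30 AM UTC (Nov 9).
Add 7 hours and 40 minutes layover in Cairo → 12:10 PM UTC.
Add 11 hours 10 minutes leg 2 → 11:20 PM UTC.
Add 3 hours 25 minutes layover in Kabul → 2:45 AM UTC (Nov 10).
Add 10 hours and 55 minutes leg 3 → 1:40 PM UTC.
Miravel is UTC−12:00, so local arrival = 1:40 PM − 12:00 = 1:40 AM on Nov 10.

1:40 AM on Nov 10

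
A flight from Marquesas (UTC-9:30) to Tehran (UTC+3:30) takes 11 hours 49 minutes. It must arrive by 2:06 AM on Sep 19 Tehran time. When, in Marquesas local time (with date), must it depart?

1:17 AM on Sep 18

Target arrival in UTC: 2:06 AM − 3:30 = 10:36 PM on Sep 18.
Subtract 11 hours 49 minutes → departure 10:47 AM UTC on Sep 18.
Marquesas is UTC−9:30: 10:47 AM − 9:30 = 1:17 AM on Sep 18.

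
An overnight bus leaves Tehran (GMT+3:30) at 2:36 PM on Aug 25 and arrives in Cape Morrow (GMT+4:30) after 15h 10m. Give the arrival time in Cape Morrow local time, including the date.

6:46 AM on Aug 26

Convert departure to UTC: 2:36 PM − 3:30 = 11:06 AM UTC on Aug 25.
Add 15 hours 10 minutes travel time → 2:16 AM UTC (Aug 26).
Cape Morrow is UTC+4:30, so local arrival = 2:16 AM + 4:30 = 6:46 AM on Aug 26.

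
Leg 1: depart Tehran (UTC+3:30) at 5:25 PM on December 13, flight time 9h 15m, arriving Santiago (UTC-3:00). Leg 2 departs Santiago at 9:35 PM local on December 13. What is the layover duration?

1 hour 25 minutes

Convert departure to UTC: 5:25 PM − 3:30 = 1:55 PM UTC on Dec 13.
Add 9 hours 15 minutes flight time → 11:10 PM UTC.
Santiago is UTC−3:00, so local arrival = 11:10 PM − 3:00 = 8:10 PM on Dec 13.
Layover = 9:35 PM − 8:10 PM = 1 hour 25 minutes.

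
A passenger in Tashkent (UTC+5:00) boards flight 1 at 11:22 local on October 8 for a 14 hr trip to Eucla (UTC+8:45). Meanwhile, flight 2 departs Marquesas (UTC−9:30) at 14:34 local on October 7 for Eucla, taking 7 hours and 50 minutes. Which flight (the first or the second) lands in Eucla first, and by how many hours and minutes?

the second, by 12 hours 28 minutes

Flight 1 in UTC: 11:22 − 5:00 = 06:22 on Oct 8.
+14 hours → arrive 20:22 UTC on Oct 8.
Flight 2 in UTC: 14:34 + 9:30 = 00:04 on Oct 8.
+7 hours 50 minutes → arrive 07:54 UTC on Oct 8.
Flight 2 lands earlier by 12 hours 28 minutes.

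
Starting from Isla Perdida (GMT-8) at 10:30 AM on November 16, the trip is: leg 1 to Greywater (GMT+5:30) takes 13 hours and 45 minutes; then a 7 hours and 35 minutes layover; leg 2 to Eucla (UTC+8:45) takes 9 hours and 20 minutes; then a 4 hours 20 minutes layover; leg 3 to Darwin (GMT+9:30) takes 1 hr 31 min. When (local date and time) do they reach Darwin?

Convert departure to UTC: 10:30 AM + 8:00 = 6:30 PM UTC on Nov 16.
Add 13 hours and 45 minutes leg 1 → 8:15 AM UTC (Nov 17).
Add 7 hours and 35 minutes layover in Greywater → 3:50 PM UTC.
Add 9 hours and 20 minutes leg 2 → 1:10 AM UTC (Nov 18).
Add 4 hours 20 minutes layover in Eucla → 5:30 AM UTC.
Add 1 hour and 31 minutes leg 3 → 7:01 AM UTC.
Darwin is UTC+9:30, so local arrival = 7:01 AM + 9:30 = 4:31 PM on Nov 18.

4:31 PM on Nov 18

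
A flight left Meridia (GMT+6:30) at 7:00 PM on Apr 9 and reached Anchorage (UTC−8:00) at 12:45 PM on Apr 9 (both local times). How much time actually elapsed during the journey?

8 hours 15 minutes

Departure in UTC: 7:00 PM − 6:30 = 12:30 PM on Apr 9.
Arrival in UTC: 12:45 PM + 8:00 = 8:45 PM on Apr 9.
Elapsed = 8:45 PM − 12:30 PM = 8 hours 15 minutes.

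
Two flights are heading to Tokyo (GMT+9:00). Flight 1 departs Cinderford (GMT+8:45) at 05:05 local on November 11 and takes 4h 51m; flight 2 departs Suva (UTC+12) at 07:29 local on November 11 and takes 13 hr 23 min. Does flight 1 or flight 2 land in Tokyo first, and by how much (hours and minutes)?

the first, by 7 hours 41 minutes

Flight 1 in UTC: 05:05 − 8:45 = 20:20 on Nov 10.
+4 hours and 51 minutes → arrive 01:11 UTC on Nov 11.
Flight 2 in UTC: 07:29 − 12:00 = 19:29 on Nov 10.
+13 hours and 23 minutes → arrive 08:52 UTC on Nov 11.
Flight 1 lands earlier by 7 hours 41 minutes.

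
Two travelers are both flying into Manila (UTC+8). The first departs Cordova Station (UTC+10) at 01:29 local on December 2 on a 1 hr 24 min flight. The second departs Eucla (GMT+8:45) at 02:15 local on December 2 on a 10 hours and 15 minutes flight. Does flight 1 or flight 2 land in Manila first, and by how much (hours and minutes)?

the first, by 10 hours 52 minutes

Flight 1 in UTC: 01:29 − 10:00 = 15:29 on Dec 1.
+1 hour and 24 minutes → arrive 16:53 UTC on Dec 1.
Flight 2 in UTC: 02:15 − 8:45 = 17:30 on Dec 1.
+10 hours 15 minutes → arrive 03:45 UTC on Dec 2.
Flight 1 lands earlier by 10 hours 52 minutes.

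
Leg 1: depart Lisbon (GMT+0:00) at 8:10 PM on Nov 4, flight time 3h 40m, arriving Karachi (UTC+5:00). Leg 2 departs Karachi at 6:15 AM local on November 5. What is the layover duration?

Lisbon is at UTC+0, so departure is already 8:10 PM UTC on Nov 4.
Add 3 hours 40 minutes flight time → 11:50 PM UTC.
Karachi is UTC+5:00, so local arrival = 11:50 PM + 5:00 = 4:50 AM on Nov 5.
Layover = 6:15 AM − 4:50 AM = 1 hour 25 minutes.

1 hour 25 minutes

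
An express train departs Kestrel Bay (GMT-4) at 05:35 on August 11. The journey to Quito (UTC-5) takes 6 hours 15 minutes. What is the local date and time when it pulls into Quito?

10:50 on Aug 11

Convert departure to UTC: 05:35 + 4:00 = 09:35 UTC on Aug 11.
Add 6 hours 15 minutes travel time → 15:50 UTC.
Quito is UTC−5:00, so local arrival = 15:50 − 5:00 = 10:50 on Aug 11.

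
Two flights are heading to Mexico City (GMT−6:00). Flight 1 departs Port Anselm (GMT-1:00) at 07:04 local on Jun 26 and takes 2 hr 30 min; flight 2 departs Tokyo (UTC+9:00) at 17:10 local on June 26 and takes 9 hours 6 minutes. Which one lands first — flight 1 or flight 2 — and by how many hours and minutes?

Flight 1 in UTC: 07:04 + 1:00 = 08:04 on Jun 26.
+2 hours 30 minutes → arrive 10:34 UTC on Jun 26.
Flight 2 in UTC: 17:10 − 9:00 = 08:10 on Jun 26.
+9 hours 6 minutes → arrive 17:16 UTC on Jun 26.
Flight 1 lands earlier by 6 hours 42 minutes.

the first, by 6 hours 42 minutes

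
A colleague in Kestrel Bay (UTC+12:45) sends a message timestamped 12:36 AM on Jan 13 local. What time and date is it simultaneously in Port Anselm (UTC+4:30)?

4:21 PM on January 12

In UTC: 12:36 AM − 12:45 = 11:51 AM on Jan 12.
Port Anselm is UTC+4:30: 11:51 AM + 4:30 = 4:21 PM on Jan 12.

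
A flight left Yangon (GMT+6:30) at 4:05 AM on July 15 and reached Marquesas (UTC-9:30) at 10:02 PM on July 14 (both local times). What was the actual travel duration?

9 hours 57 minutes

Departure in UTC: 4:05 AM − 6:30 = 9:35 PM on Jul 14.
Arrival in UTC: 10:02 PM + 9:30 = 7:32 AM on Jul 15.
Elapsed = 7:32 AM − 9:35 PM (+1 day) = 9 hours 57 minutes.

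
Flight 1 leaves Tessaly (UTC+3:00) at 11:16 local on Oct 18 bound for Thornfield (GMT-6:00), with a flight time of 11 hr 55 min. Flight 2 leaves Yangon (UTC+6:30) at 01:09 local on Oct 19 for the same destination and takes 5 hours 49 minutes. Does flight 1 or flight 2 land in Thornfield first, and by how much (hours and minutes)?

the first, by 4 hours 17 minutes

Flight 1 in UTC: 11:16 − 3:00 = 08:16 on Oct 18.
+11 hours and 55 minutes → arrive 20:11 UTC on Oct 18.
Flight 2 in UTC: 01:09 − 6:30 = 18:39 on Oct 18.
+5 hours and 49 minutes → arrive 00:28 UTC on Oct 19.
Flight 1 lands earlier by 4 hours 17 minutes.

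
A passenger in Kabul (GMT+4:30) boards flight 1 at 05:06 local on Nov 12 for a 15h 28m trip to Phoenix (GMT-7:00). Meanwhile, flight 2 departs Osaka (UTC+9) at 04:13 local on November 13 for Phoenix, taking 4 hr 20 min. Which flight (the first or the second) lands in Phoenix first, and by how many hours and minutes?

Flight 1 in UTC: 05:06 − 4:30 = 00:36 on Nov 12.
+15 hours and 28 minutes → arrive 16:04 UTC on Nov 12.
Flight 2 in UTC: 04:13 − 9:00 = 19:13 on Nov 12.
+4 hours 20 minutes → arrive 23:33 UTC on Nov 12.
Flight 1 lands earlier by 7 hours 29 minutes.

the first, by 7 hours 29 minutes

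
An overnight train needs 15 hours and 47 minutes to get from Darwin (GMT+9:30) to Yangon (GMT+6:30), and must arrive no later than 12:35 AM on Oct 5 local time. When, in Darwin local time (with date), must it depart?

11:48 AM on Oct 4

Target arrival in UTC: 12:35 AM − 6:30 = 6:05 PM on Oct 4.
Subtract 15 hours 47 minutes → departure 2:18 AM UTC on Oct 4.
Darwin is UTC+9:30: 2:18 AM + 9:30 = 11:48 AM on Oct 4.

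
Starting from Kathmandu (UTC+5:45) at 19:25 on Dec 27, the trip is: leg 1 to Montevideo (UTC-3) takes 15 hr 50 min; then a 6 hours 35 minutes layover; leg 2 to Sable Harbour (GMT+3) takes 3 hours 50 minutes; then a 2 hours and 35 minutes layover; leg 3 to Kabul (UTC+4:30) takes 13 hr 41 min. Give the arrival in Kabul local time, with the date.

12:41 on December 29

Convert departure to UTC: 19:25 − 5:45 = 13:40 UTC on Dec 27.
Add 15 hours and 50 minutes leg 1 → 05:30 UTC (Dec 28).
Add 6 hours and 35 minutes layover in Montevideo → 12:05 UTC.
Add 3 hours 50 minutes leg 2 → 15:55 UTC.
Add 2 hours and 35 minutes layover in Sable Harbour → 18:30 UTC.
Add 13 hours and 41 minutes leg 3 → 08:11 UTC (Dec 29).
Kabul is UTC+4:30, so local arrival = 08:11 + 4:30 = 12:41 on Dec 29.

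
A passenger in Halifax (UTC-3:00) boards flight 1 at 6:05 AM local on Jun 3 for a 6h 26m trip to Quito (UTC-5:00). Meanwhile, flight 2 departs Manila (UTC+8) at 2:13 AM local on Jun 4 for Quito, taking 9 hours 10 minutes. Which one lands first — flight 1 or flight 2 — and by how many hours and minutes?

the first, by 11 hours 52 minutes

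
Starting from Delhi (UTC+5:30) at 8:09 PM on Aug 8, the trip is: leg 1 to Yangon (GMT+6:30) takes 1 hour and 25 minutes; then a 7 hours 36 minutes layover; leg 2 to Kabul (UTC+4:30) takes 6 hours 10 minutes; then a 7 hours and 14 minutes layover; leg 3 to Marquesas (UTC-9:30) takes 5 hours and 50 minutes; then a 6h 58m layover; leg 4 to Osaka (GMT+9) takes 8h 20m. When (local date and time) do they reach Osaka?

Convert departure to UTC: 8:09 PM − 5:30 = 2:39 PM UTC on Aug 8.
Add 1 hour and 25 minutes leg 1 → 4:04 PM UTC.
Add 7 hours 36 minutes layover in Yangon → 11:40 PM UTC.
Add 6 hours 10 minutes leg 2 → 5:50 AM UTC (Aug 9).
Add 7 hours and 14 minutes layover in Kabul → 1:04 PM UTC.
Add 5 hours and 50 minutes leg 3 → 6:54 PM UTC.
Add 6 hours and 58 minutes layover in Marquesas → 1:52 AM UTC (Aug 10).
Add 8 hours 20 minutes leg 4 → 10:12 AM UTC.
Osaka is UTC+9:00, so local arrival = 10:12 AM + 9:00 = 7:12 PM on Aug 10.

7:12 PM on August 10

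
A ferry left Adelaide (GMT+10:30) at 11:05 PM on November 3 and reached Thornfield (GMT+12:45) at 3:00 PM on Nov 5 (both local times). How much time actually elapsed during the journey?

37 hours 40 minutes

Thornfield is 2:15 ahead of Adelaide.
Clock-face elapsed time (ignoring zones) is 39 hours 55 minutes.
Actual elapsed = 39 hours 55 minutes − 2:15 = 37 hours 40 minutes.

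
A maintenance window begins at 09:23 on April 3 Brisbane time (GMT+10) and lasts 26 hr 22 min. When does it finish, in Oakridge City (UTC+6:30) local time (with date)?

08:15 on April 4

Oakridge City is 3:30 behind Brisbane.
After 26 hours 22 minutes it is 11:45 (Apr 4) in Brisbane.
Shift by the zone difference: 11:45 − 3:30 = 08:15 on Apr 4 in Oakridge City.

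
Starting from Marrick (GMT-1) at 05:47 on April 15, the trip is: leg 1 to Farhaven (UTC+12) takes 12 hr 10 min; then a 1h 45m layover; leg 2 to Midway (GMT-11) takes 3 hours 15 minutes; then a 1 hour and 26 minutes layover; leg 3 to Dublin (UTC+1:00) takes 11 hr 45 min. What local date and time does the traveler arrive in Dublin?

Convert departure to UTC: 05:47 + 1:00 = 06:47 UTC on Apr 15.
Add 12 hours 10 minutes leg 1 → 18:57 UTC.
Add 1 hour 45 minutes layover in Farhaven → 20:42 UTC.
Add 3 hours 15 minutes leg 2 → 23:57 UTC.
Add 1 hour 26 minutes layover in Midway → 01:23 UTC (Apr 16).
Add 11 hours and 45 minutes leg 3 → 13:08 UTC.
Dublin is UTC+1:00, so local arrival = 13:08 + 1:00 = 14:08 on Apr 16.

14:08 on April 16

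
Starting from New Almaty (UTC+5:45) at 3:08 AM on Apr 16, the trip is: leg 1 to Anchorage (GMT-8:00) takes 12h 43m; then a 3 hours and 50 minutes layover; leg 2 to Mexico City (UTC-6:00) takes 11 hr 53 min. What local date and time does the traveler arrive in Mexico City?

Convert departure to UTC: 3:08 AM − 5:45 = 9:23 PM UTC on Apr 15.
Add 12 hours and 43 minutes leg 1 → 10:06 AM UTC (Apr 16).
Add 3 hours and 50 minutes layover in Anchorage → 1:56 PM UTC.
Add 11 hours and 53 minutes leg 2 → 1:49 AM UTC (Apr 17).
Mexico City is UTC−6:00, so local arrival = 1:49 AM − 6:00 = 7:49 PM on Apr 16.

7:49 PM on April 16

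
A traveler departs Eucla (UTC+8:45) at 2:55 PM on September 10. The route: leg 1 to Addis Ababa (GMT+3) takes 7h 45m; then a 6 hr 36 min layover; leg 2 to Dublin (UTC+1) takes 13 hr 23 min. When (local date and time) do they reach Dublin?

Convert departure to UTC: 2:55 PM − 8:45 = 6:10 AM UTC on Sep 10.
Add 7 hours 45 minutes leg 1 → 1:55 PM UTC.
Add 6 hours 36 minutes layover in Addis Ababa → 8:31 PM UTC.
Add 13 hours and 23 minutes leg 2 → 9:54 AM UTC (Sep 11).
Dublin is UTC+1:00, so local arrival = 9:54 AM + 1:00 = 10:54 AM on Sep 11.

10:54 AM on Sep 11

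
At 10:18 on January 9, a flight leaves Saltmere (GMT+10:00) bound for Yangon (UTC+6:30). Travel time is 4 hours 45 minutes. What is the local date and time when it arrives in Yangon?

Convert departure to UTC: 10:18 − 10:00 = 00:18 UTC on Jan 9.
Add 4 hours 45 minutes travel time → 05:03 UTC.
Yangon is UTC+6:30, so local arrival = 05:03 + 6:30 = 11:33 on Jan 9.

11:33 on January 9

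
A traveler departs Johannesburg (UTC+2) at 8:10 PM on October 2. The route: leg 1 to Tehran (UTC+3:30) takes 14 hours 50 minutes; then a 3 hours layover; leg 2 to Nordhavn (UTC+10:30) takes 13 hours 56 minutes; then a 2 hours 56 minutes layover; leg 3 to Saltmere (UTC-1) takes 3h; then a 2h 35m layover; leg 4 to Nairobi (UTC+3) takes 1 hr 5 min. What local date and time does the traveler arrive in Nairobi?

Convert departure to UTC: 8:10 PM − 2:00 = 6:10 PM UTC on Oct 2.
Add 14 hours and 50 minutes leg 1 → 9:00 AM UTC (Oct 3).
Add 3 hours layover in Tehran → 12:00 PM UTC.
Add 13 hours 56 minutes leg 2 → 1:56 AM UTC (Oct 4).
Add 2 hours 56 minutes layover in Nordhavn → 4:52 AM UTC.
Add 3 hours leg 3 → 7:52 AM UTC.
Add 2 hours 35 minutes layover in Saltmere → 10:27 AM UTC.
Add 1 hour and 5 minutes leg 4 → 11:32 AM UTC.
Nairobi is UTC+3:00, so local arrival = 11:32 AM + 3:00 = 2:32 PM on Oct 4.

2:32 PM on October 4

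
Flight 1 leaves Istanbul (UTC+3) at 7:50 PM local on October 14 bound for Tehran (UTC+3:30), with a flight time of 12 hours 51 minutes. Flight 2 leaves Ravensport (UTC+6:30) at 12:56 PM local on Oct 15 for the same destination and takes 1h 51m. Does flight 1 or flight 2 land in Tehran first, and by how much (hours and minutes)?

the first, by 2 hours 36 minutes

Flight 1 in UTC: 7:50 PM − 3:00 = 4:50 PM on Oct 14.
+12 hours 51 minutes → arrive 5:41 AM UTC on Oct 15.
Flight 2 in UTC: 12:56 PM − 6:30 = 6:26 AM on Oct 15.
+1 hour and 51 minutes → arrive 8:17 AM UTC on Oct 15.
Flight 1 lands earlier by 2 hours 36 minutes.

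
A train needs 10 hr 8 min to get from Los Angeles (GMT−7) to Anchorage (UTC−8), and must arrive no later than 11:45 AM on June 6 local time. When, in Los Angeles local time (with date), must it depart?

2:37 AM on Jun 6

Target arrival in UTC: 11:45 AM + 8:00 = 7:45 PM on Jun 6.
Subtract 10 hours 8 minutes → departure 9:37 AM UTC on Jun 6.
Los Angeles is UTC−7:00: 9:37 AM − 7:00 = 2:37 AM on Jun 6.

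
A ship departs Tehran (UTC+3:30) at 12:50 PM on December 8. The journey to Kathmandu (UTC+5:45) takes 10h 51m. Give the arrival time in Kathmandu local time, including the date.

Kathmandu is 2:15 ahead of Tehran.
After 10 hours and 51 minutes it is 11:41 PM in Tehran.
Shift by the zone difference: 11:41 PM + 2:15 = 1:56 AM on Dec 9 in Kathmandu.

1:56 AM on December 9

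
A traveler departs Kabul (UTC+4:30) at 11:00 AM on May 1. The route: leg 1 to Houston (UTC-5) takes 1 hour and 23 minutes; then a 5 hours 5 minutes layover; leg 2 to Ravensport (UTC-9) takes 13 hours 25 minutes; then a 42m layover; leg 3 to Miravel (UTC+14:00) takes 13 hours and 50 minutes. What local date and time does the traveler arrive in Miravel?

6:55 AM on May 3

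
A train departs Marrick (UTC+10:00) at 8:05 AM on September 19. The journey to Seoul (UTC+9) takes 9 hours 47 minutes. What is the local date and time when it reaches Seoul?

4:52 PM on September 19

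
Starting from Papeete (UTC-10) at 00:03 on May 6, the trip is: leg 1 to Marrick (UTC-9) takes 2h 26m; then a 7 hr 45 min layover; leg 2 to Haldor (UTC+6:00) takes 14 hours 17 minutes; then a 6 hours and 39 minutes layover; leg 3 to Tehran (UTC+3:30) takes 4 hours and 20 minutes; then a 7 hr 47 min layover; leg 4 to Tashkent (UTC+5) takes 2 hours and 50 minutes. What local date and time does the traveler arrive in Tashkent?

Convert departure to UTC: 00:03 + 10:00 = 10:03 UTC on May 6.
Add 2 hours 26 minutes leg 1 → 12:29 UTC.
Add 7 hours 45 minutes layover in Marrick → 20:14 UTC.
Add 14 hours 17 minutes leg 2 → 10:31 UTC (May 7).
Add 6 hours 39 minutes layover in Haldor → 17:10 UTC.
Add 4 hours 20 minutes leg 3 → 21:30 UTC.
Add 7 hours and 47 minutes layover in Tehran → 05:17 UTC (May 8).
Add 2 hours 50 minutes leg 4 → 08:07 UTC.
Tashkent is UTC+5:00, so local arrival = 08:07 + 5:00 = 13:07 on May 8.

13:07 on May 8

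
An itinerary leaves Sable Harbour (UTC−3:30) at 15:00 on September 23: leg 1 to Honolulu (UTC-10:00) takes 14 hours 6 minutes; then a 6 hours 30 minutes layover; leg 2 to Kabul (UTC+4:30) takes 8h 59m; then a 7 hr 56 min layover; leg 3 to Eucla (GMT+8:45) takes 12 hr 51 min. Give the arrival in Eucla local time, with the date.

Convert departure to UTC: 15:00 + 3:30 = 18:30 UTC on Sep 23.
Add 14 hours 6 minutes leg 1 → 08:36 UTC (Sep 24).
Add 6 hours and 30 minutes layover in Honolulu → 15:06 UTC.
Add 8 hours 59 minutes leg 2 → 00:05 UTC (Sep 25).
Add 7 hours and 56 minutes layover in Kabul → 08:01 UTC.
Add 12 hours 51 minutes leg 3 → 20:52 UTC.
Eucla is UTC+8:45, so local arrival = 20:52 + 8:45 = 05:37 on Sep 26.

05:37 on Sep 26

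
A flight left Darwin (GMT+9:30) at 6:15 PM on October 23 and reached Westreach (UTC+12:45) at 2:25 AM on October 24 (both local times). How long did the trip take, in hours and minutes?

Westreach is 3:15 ahead of Darwin.
Clock-face elapsed time (ignoring zones) is 8 hours 10 minutes.
Actual elapsed = 8 hours 10 minutes − 3:15 = 4 hours 55 minutes.

4 hours 55 minutes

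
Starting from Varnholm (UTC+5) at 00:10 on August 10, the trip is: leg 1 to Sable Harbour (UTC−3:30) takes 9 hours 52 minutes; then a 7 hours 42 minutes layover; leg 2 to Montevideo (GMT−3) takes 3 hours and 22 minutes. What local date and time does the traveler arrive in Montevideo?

13:06 on August 10

Convert departure to UTC: 00:10 − 5:00 = 19:10 UTC on Aug 9.
Add 9 hours and 52 minutes leg 1 → 05:02 UTC (Aug 10).
Add 7 hours 42 minutes layover in Sable Harbour → 12:44 UTC.
Add 3 hours and 22 minutes leg 2 → 16:06 UTC.
Montevideo is UTC−3:00, so local arrival = 16:06 − 3:00 = 13:06 on Aug 10.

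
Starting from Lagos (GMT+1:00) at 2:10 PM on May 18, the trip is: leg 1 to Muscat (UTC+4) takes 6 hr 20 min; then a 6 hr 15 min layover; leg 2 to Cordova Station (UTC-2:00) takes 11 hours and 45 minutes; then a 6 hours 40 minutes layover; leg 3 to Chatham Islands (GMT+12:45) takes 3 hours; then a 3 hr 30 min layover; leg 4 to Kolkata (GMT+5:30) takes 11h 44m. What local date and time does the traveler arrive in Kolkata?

7:54 PM on May 20

Convert departure to UTC: 2:10 PM − 1:00 = 1:10 PM UTC on May 18.
Add 6 hours 20 minutes leg 1 → 7:30 PM UTC.
Add 6 hours 15 minutes layover in Muscat → 1:45 AM UTC (May 19).
Add 11 hours and 45 minutes leg 2 → 1:30 PM UTC.
Add 6 hours 40 minutes layover in Cordova Station → 8:10 PM UTC.
Add 3 hours leg 3 → 11:10 PM UTC.
Add 3 hours 30 minutes layover in Chatham Islands → 2:40 AM UTC (May 20).
Add 11 hours 44 minutes leg 4 → 2:24 PM UTC.
Kolkata is UTC+5:30, so local arrival = 2:24 PM + 5:30 = 7:54 PM on May 20.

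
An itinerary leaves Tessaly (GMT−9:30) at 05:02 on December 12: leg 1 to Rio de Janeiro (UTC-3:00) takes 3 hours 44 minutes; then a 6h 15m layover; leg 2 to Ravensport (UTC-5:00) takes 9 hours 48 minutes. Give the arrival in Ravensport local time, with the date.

Convert departure to UTC: 05:02 + 9:30 = 14:32 UTC on Dec 12.
Add 3 hours and 44 minutes leg 1 → 18:16 UTC.
Add 6 hours 15 minutes layover in Rio de Janeiro → 00:31 UTC (Dec 13).
Add 9 hours and 48 minutes leg 2 → 10:19 UTC.
Ravensport is UTC−5:00, so local arrival = 10:19 − 5:00 = 05:19 on Dec 13.

05:19 on December 13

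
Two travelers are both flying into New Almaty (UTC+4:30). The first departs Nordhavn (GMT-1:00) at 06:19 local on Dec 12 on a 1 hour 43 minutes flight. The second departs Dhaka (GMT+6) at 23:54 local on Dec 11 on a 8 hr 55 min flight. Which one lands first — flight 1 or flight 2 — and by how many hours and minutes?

the second, by 6 hours 13 minutes

Flight 1 in UTC: 06:19 + 1:00 = 07:19 on Dec 12.
+1 hour and 43 minutes → arrive 09:02 UTC on Dec 12.
Flight 2 in UTC: 23:54 − 6:00 = 17:54 on Dec 11.
+8 hours and 55 minutes → arrive 02:49 UTC on Dec 12.
Flight 2 lands earlier by 6 hours 13 minutes.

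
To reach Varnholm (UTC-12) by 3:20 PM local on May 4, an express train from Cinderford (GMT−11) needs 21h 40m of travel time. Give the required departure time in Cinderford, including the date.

6:40 PM on May 3

Target arrival in UTC: 3:20 PM + 12:00 = 3:20 AM on May 5.
Subtract 21 hours 40 minutes → departure 5:40 AM UTC on May 4.
Cinderford is UTC−11:00: 5:40 AM − 11:00 = 6:40 PM on May 3.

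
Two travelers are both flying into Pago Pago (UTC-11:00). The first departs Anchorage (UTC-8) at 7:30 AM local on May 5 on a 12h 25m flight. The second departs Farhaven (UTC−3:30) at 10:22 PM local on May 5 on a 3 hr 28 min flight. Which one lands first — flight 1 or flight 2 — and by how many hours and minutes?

the first, by 1 hour 25 minutes

Flight 1 in UTC: 7:30 AM + 8:00 = 3:30 PM on May 5.
+12 hours and 25 minutes → arrive 3:55 AM UTC on May 6.
Flight 2 in UTC: 10:22 PM + 3:30 = 1:52 AM on May 6.
+3 hours 28 minutes → arrive 5:20 AM UTC on May 6.
Flight 1 lands earlier by 1 hour 25 minutes.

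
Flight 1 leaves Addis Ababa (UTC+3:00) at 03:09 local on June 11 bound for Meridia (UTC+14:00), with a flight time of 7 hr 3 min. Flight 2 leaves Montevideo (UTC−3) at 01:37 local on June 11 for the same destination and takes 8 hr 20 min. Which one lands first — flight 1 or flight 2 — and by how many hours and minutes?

the first, by 5 hours 45 minutes

Flight 1 in UTC: 03:09 − 3:00 = 00:09 on Jun 11.
+7 hours and 3 minutes → arrive 07:12 UTC on Jun 11.
Flight 2 in UTC: 01:37 + 3:00 = 04:37 on Jun 11.
+8 hours 20 minutes → arrive 12:57 UTC on Jun 11.
Flight 1 lands earlier by 5 hours 45 minutes.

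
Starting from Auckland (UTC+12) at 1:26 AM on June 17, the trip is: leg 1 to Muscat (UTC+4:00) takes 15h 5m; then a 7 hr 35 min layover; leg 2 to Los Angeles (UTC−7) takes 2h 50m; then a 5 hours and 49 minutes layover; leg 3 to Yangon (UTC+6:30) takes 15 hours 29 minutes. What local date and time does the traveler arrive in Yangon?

Convert departure to UTC: 1:26 AM − 12:00 = 1:26 PM UTC on Jun 16.
Add 15 hours 5 minutes leg 1 → 4:31 AM UTC (Jun 17).
Add 7 hours 35 minutes layover in Muscat → 12:06 PM UTC.
Add 2 hours 50 minutes leg 2 → 2:56 PM UTC.
Add 5 hours 49 minutes layover in Los Angeles → 8:45 PM UTC.
Add 15 hours and 29 minutes leg 3 → 12:14 PM UTC (Jun 18).
Yangon is UTC+6:30, so local arrival = 12:14 PM + 6:30 = 6:44 PM on Jun 18.

6:44 PM on Jun 18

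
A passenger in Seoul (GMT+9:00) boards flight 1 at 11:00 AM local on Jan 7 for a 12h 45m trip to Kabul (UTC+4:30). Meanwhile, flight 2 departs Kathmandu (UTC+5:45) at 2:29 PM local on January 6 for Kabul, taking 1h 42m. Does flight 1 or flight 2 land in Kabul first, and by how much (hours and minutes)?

the second, by 28 hours 19 minutes

Flight 1 in UTC: 11:00 AM − 9:00 = 2:00 AM on Jan 7.
+12 hours 45 minutes → arrive 2:45 PM UTC on Jan 7.
Flight 2 in UTC: 2:29 PM − 5:45 = 8:44 AM on Jan 6.
+1 hour and 42 minutes → arrive 10:26 AM UTC on Jan 6.
Flight 2 lands earlier by 28 hours 19 minutes.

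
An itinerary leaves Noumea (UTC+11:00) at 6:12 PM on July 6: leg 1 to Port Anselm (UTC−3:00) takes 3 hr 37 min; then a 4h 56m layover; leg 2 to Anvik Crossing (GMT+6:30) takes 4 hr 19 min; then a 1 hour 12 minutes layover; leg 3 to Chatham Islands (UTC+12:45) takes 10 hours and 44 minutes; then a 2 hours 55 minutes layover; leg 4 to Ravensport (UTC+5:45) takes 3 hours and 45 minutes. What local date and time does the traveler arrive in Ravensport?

8:25 PM on July 7

Convert departure to UTC: 6:12 PM − 11:00 = 7:12 AM UTC on Jul 6.
Add 3 hours 37 minutes leg 1 → 10:49 AM UTC.
Add 4 hours and 56 minutes layover in Port Anselm → 3:45 PM UTC.
Add 4 hours and 19 minutes leg 2 → 8:04 PM UTC.
Add 1 hour and 12 minutes layover in Anvik Crossing → 9:16 PM UTC.
Add 10 hours 44 minutes leg 3 → 8:00 AM UTC (Jul 7).
Add 2 hours 55 minutes layover in Chatham Islands → 10:55 AM UTC.
Add 3 hours 45 minutes leg 4 → 2:40 PM UTC.
Ravensport is UTC+5:45, so local arrival = 2:40 PM + 5:45 = 8:25 PM on Jul 7.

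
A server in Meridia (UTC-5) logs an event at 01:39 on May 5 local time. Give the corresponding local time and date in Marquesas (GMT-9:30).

21:09 on May 4

Marquesas is 4:30 behind Meridia.
Shift by the zone difference: 01:39 − 4:30 = 21:09 on May 4 in Marquesas.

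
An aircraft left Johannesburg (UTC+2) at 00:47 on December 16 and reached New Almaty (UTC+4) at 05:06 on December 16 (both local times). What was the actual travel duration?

2 hours 19 minutes

Departure in UTC: 00:47 − 2:00 = 22:47 on Dec 15.
Arrival in UTC: 05:06 − 4:00 = 01:06 on Dec 16.
Elapsed = 01:06 − 22:47 (+1 day) = 2 hours 19 minutes.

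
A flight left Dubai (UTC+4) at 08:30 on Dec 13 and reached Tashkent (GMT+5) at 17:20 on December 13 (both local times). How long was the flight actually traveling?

7 hours 50 minutes

Tashkent is 1:00 ahead of Dubai.
Clock-face elapsed time (ignoring zones) is 8 hours 50 minutes.
Actual elapsed = 8 hours 50 minutes − 1:00 = 7 hours 50 minutes.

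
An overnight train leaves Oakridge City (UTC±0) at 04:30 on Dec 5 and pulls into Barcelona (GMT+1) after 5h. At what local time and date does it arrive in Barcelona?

Oakridge City is at UTC+0, so departure is already 04:30 UTC on Dec 5.
Add 5 hours travel time → 09:30 UTC.
Barcelona is UTC+1:00, so local arrival = 09:30 + 1:00 = 10:30 on Dec 5.

10:30 on December 5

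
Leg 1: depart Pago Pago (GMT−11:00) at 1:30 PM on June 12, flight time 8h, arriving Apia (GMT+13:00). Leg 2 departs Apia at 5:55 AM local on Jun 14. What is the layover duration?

8 hours 25 minutes

Convert departure to UTC: 1:30 PM + 11:00 = 12:30 AM UTC on Jun 13.
Add 8 hours flight time → 8:30 AM UTC.
Apia is UTC+13:00, so local arrival = 8:30 AM + 13:00 = 9:30 PM on Jun 13.
Layover = 5:55 AM − 9:30 PM (+1 day) = 8 hours 25 minutes.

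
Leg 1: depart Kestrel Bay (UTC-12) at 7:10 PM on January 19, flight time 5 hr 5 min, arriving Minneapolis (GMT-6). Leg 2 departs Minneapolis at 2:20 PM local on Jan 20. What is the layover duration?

Convert departure to UTC: 7:10 PM + 12:00 = 7:10 AM UTC on Jan 20.
Add 5 hours 5 minutes flight time → 12:15 PM UTC.
Minneapolis is UTC−6:00, so local arrival = 12:15 PM − 6:00 = 6:15 AM on Jan 20.
Layover = 2:20 PM − 6:15 AM = 8 hours 5 minutes.

8 hours 5 minutes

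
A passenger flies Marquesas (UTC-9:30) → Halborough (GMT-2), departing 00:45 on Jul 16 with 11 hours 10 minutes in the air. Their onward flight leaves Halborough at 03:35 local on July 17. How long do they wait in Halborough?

Convert departure to UTC: 00:45 + 9:30 = 10:15 UTC on Jul 16.
Add 11 hours 10 minutes flight time → 21:25 UTC.
Halborough is UTC−2:00, so local arrival = 21:25 − 2:00 = 19:25 on Jul 16.
Layover = 03:35 − 19:25 (+1 day) = 8 hours 10 minutes.

8 hours 10 minutes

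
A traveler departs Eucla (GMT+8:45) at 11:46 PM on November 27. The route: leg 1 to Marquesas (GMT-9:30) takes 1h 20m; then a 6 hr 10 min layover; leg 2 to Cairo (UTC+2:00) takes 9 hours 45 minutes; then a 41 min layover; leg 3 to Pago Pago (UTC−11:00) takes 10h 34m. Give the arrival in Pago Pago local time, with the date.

8:31 AM on Nov 28

Convert departure to UTC: 11:46 PM − 8:45 = 3:01 PM UTC on Nov 27.
Add 1 hour 20 minutes leg 1 → 4:21 PM UTC.
Add 6 hours 10 minutes layover in Marquesas → 10:31 PM UTC.
Add 9 hours 45 minutes leg 2 → 8:16 AM UTC (Nov 28).
Add 41 minutes layover in Cairo → 8:57 AM UTC.
Add 10 hours and 34 minutes leg 3 → 7:31 PM UTC.
Pago Pago is UTC−11:00, so local arrival = 7:31 PM − 11:00 = 8:31 AM on Nov 28.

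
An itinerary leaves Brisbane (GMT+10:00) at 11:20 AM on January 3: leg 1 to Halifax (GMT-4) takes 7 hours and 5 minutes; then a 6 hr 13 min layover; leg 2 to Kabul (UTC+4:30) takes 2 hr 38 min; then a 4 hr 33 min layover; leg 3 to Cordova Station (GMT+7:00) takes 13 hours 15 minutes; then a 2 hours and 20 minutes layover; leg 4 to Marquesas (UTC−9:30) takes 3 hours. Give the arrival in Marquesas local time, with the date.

Convert departure to UTC: 11:20 AM − 10:00 = 1:20 AM UTC on Jan 3.
Add 7 hours and 5 minutes leg 1 → 8:25 AM UTC.
Add 6 hours and 13 minutes layover in Halifax → 2:38 PM UTC.
Add 2 hours 38 minutes leg 2 → 5:16 PM UTC.
Add 4 hours and 33 minutes layover in Kabul → 9:49 PM UTC.
Add 13 hours 15 minutes leg 3 → 11:04 AM UTC (Jan 4).
Add 2 hours 20 minutes layover in Cordova Station → 1:24 PM UTC.
Add 3 hours leg 4 → 4:24 PM UTC.
Marquesas is UTC−9:30, so local arrival = 4:24 PM − 9:30 = 6:54 AM on Jan 4.

6:54 AM on Jan 4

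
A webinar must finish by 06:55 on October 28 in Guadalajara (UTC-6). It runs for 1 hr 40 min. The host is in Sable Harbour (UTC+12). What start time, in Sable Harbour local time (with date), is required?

Target end time in UTC: 06:55 + 6:00 = 12:55 on Oct 28.
Subtract 1 hour and 40 minutes → start 11:15 UTC on Oct 28.
Sable Harbour is UTC+12:00: 11:15 + 12:00 = 23:15 on Oct 28.

23:15 on Oct 28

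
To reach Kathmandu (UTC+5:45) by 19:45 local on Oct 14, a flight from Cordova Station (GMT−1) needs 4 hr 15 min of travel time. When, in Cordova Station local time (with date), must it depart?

08:45 on October 14

Target arrival in UTC: 19:45 − 5:45 = 14:00 on Oct 14.
Subtract 4 hours and 15 minutes → departure 09:45 UTC on Oct 14.
Cordova Station is UTC−1:00: 09:45 − 1:00 = 08:45 on Oct 14.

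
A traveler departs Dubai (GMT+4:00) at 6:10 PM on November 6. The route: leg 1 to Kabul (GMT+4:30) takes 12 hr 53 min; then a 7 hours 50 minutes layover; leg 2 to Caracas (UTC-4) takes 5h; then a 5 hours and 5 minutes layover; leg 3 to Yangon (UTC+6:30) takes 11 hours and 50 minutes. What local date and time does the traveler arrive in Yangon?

Convert departure to UTC: 6:10 PM − 4:00 = 2:10 PM UTC on Nov 6.
Add 12 hours 53 minutes leg 1 → 3:03 AM UTC (Nov 7).
Add 7 hours 50 minutes layover in Kabul → 10:53 AM UTC.
Add 5 hours leg 2 → 3:53 PM UTC.
Add 5 hours and 5 minutes layover in Caracas → 8:58 PM UTC.
Add 11 hours 50 minutes leg 3 → 8:48 AM UTC (Nov 8).
Yangon is UTC+6:30, so local arrival = 8:48 AM + 6:30 = 3:18 PM on Nov 8.

3:18 PM on Nov 8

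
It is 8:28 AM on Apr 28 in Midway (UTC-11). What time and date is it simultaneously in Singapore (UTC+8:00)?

3:28 AM on April 29

Singapore is 19:00 ahead of Midway.
Shift by the zone difference: 8:28 AM + 19:00 = 3:28 AM on Apr 29 in Singapore.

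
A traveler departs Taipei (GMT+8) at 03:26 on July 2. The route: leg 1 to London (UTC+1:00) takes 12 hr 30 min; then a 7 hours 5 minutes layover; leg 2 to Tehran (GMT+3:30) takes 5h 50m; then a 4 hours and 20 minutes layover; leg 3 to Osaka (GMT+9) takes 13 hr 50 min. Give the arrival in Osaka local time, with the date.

Convert departure to UTC: 03:26 − 8:00 = 19:26 UTC on Jul 1.
Add 12 hours 30 minutes leg 1 → 07:56 UTC (Jul 2).
Add 7 hours 5 minutes layover in London → 15:01 UTC.
Add 5 hours and 50 minutes leg 2 → 20:51 UTC.
Add 4 hours 20 minutes layover in Tehran → 01:11 UTC (Jul 3).
Add 13 hours and 50 minutes leg 3 → 15:01 UTC.
Osaka is UTC+9:00, so local arrival = 15:01 + 9:00 = 00:01 on Jul 4.

00:01 on July 4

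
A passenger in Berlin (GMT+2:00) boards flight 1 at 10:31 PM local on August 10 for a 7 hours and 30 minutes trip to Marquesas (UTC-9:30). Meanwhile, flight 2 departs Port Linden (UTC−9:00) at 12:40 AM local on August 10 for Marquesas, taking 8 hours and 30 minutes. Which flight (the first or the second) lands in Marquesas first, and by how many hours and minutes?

the second, by 9 hours 51 minutes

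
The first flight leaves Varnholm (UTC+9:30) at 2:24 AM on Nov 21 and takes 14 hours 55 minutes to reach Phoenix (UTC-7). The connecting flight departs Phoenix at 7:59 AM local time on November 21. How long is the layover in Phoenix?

7 hours 10 minutes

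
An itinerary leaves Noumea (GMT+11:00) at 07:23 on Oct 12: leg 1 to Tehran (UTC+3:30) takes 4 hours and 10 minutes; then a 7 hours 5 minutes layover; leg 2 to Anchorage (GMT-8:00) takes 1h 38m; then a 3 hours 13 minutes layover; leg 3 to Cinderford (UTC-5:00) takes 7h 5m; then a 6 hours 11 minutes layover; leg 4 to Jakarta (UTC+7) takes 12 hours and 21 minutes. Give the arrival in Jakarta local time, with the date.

Convert departure to UTC: 07:23 − 11:00 = 20:23 UTC on Oct 11.
Add 4 hours and 10 minutes leg 1 → 00:33 UTC (Oct 12).
Add 7 hours and 5 minutes layover in Tehran → 07:38 UTC.
Add 1 hour 38 minutes leg 2 → 09:16 UTC.
Add 3 hours 13 minutes layover in Anchorage → 12:29 UTC.
Add 7 hours 5 minutes leg 3 → 19:34 UTC.
Add 6 hours 11 minutes layover in Cinderford → 01:45 UTC (Oct 13).
Add 12 hours and 21 minutes leg 4 → 14:06 UTC.
Jakarta is UTC+7:00, so local arrival = 14:06 + 7:00 = 21:06 on Oct 13.

21:06 on Oct 13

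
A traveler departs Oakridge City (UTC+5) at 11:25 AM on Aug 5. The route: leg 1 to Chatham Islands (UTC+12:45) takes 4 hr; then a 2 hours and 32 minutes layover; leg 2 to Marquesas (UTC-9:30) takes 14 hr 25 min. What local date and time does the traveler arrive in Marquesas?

Convert departure to UTC: 11:25 AM − 5:00 = 6:25 AM UTC on Aug 5.
Add 4 hours leg 1 → 10:25 AM UTC.
Add 2 hours 32 minutes layover in Chatham Islands → 12:57 PM UTC.
Add 14 hours 25 minutes leg 2 → 3:22 AM UTC (Aug 6).
Marquesas is UTC−9:30, so local arrival = 3:22 AM − 9:30 = 5:52 PM on Aug 5.

5:52 PM on Aug 5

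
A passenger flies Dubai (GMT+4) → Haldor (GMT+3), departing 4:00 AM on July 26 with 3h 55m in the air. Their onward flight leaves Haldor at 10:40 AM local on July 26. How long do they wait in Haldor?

Convert departure to UTC: 4:00 AM − 4:00 = 12:00 AM UTC on Jul 26.
Add 3 hours 55 minutes flight time → 3:55 AM UTC.
Haldor is UTC+3:00, so local arrival = 3:55 AM + 3:00 = 6:55 AM on Jul 26.
Layover = 10:40 AM − 6:55 AM = 3 hours 45 minutes.

3 hours 45 minutes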